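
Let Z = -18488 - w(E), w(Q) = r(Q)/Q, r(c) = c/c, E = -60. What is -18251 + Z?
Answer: -2204339/60 ≈ -36739.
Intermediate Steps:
r(c) = 1
w(Q) = 1/Q
Z = -1109279/60 (Z = -18488 - 1/(-60) = -18488 - 1*(-1/60) = -18488 + 1/60 = -1109279/60 ≈ -18488.)
-18251 + Z = -18251 - 1109279/60 = -2204339/60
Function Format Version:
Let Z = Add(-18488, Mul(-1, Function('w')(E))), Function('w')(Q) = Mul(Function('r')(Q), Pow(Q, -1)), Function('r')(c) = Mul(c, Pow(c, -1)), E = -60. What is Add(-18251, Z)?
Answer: Rational(-2204339, 60) ≈ -36739.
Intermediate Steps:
Function('r')(c) = 1
Function('w')(Q) = Pow(Q, -1) (Function('w')(Q) = Mul(1, Pow(Q, -1)) = Pow(Q, -1))
Z = Rational(-1109279, 60) (Z = Add(-18488, Mul(-1, Pow(-60, -1))) = Add(-18488, Mul(-1, Rational(-1, 60))) = Add(-18488, Rational(1, 60)) = Rational(-1109279, 60) ≈ -18488.)
Add(-18251, Z) = Add(-18251, Rational(-1109279, 60)) = Rational(-2204339, 60)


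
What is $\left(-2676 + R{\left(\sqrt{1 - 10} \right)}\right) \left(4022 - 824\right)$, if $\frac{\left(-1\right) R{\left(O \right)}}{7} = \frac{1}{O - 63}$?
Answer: $- \frac{145477389}{17} + \frac{287 i}{17} \approx -8.5575 \cdot 10^{6} + 16.882 i$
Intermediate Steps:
$R{\left(O \right)} = - \frac{7}{-63 + O}$ ($R{\left(O \right)} = - \frac{7}{O - 63} = - \frac{7}{-63 + O}$)
$\left(-2676 + R{\left(\sqrt{1 - 10} \right)}\right) \left(4022 - 824\right) = \left(-2676 - \frac{7}{-63 + \sqrt{1 - 10}}\right) \left(4022 - 824\right) = \left(-2676 - \frac{7}{-63 + \sqrt{-9}}\right) 3198 = \left(-2676 - \frac{7}{-63 + 3 i}\right) 3198 = \left(-2676 - 7 \frac{-63 - 3 i}{3978}\right) 3198 = \left(-2676 - \frac{7 \left(-63 - 3 i\right)}{3978}\right) 3198 = -8557848 - \frac{287 \left(-63 - 3 i\right)}{51}$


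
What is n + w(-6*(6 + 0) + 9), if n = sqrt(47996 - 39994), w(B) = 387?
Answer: 387 + sqrt(8002) ≈ 476.45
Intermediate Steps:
n = sqrt(8002) ≈ 89.454
n + w(-6*(6 + 0) + 9) = sqrt(8002) + 387 = 387 + sqrt(8002)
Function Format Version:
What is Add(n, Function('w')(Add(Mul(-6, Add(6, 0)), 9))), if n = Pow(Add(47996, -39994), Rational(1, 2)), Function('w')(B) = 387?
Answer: Add(387, Pow(8002, Rational(1, 2))) ≈ 476.45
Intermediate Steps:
n = Pow(8002, Rational(1, 2)) ≈ 89.454
Add(n, Function('w')(Add(Mul(-6, Add(6, 0)), 9))) = Add(Pow(8002, Rational(1, 2)), 387) = Add(387, Pow(8002, Rational(1, 2)))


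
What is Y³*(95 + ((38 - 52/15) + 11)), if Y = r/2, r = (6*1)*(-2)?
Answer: -151776/5 ≈ -30355.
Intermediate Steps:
r = -12 (r = 6*(-2) = -12)
Y = -6 (Y = -12/2 = -12*½ = -6)
Y³*(95 + ((38 - 52/15) + 11)) = (-6)³*(95 + ((38 - 52/15) + 11)) = -216*(95 + ((38 - 52*1/15) + 11)) = -216*(95 + ((38 - 52/15) + 11)) = -216*(95 + (518/15 + 11)) = -216*(95 + 683/15) = -216*2108/15 = -151776/5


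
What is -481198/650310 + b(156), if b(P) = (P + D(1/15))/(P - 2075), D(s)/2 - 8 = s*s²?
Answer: -116468175079/140393800125 ≈ -0.82958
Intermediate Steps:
D(s) = 16 + 2*s³ (D(s) = 16 + 2*(s*s²) = 16 + 2*s³)
b(P) = (54002/3375 + P)/(-2075 + P) (b(P) = (P + (16 + 2*(1/15)³))/(P - 2075) = (P + (16 + 2*(1/15)³))/(-2075 + P) = (P + (16 + 2*(1/3375)))/(-2075 + P) = (P + (16 + 2/3375))/(-2075 + P) = (P + 54002/3375)/(-2075 + P) = (54002/3375 + P)/(-2075 + P))
-481198/650310 + b(156) = -481198/650310 + (54002/3375 + 156)/(-2075 + 156) = -481198*1/650310 + (580502/3375)/(-1919) = -240599/325155 - 1/1919*580502/3375 = -240599/325155 - 580502/6476625 = -116468175079/140393800125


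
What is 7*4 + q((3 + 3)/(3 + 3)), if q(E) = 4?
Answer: 32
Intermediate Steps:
7*4 + q((3 + 3)/(3 + 3)) = 7*4 + 4 = 28 + 4 = 32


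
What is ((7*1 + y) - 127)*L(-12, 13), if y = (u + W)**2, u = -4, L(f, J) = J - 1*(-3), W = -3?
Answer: -1136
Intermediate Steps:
L(f, J) = 3 + J (L(f, J) = J + 3 = 3 + J)
y = 49 (y = (-4 - 3)**2 = (-7)**2 = 49)
((7*1 + y) - 127)*L(-12, 13) = ((7*1 + 49) - 127)*(3 + 13) = ((7 + 49) - 127)*16 = (56 - 127)*16 = -71*16 = -1136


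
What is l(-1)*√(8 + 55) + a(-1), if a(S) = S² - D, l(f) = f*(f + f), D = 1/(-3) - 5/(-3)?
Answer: -⅓ + 6*√7 ≈ 15.541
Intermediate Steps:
D = 4/3 (D = 1*(-⅓) - 5*(-⅓) = -⅓ + 5/3 = 4/3 ≈ 1.3333)
l(f) = 2*f² (l(f) = f*(2*f) = 2*f²)
a(S) = -4/3 + S² (a(S) = S² - 1*4/3 = S² - 4/3 = -4/3 + S²)
l(-1)*√(8 + 55) + a(-1) = (2*(-1)²)*√(8 + 55) + (-4/3 + (-1)²) = (2*1)*√63 + (-4/3 + 1) = 2*(3*√7) - ⅓ = 6*√7 - ⅓ = -⅓ + 6*√7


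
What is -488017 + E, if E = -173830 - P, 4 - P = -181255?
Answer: -843106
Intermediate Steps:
P = 181259 (P = 4 - 1*(-181255) = 4 + 181255 = 181259)
E = -355089 (E = -173830 - 1*181259 = -173830 - 181259 = -355089)
-488017 + E = -488017 - 355089 = -843106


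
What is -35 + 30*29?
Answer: 835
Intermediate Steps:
-35 + 30*29 = -35 + 870 = 835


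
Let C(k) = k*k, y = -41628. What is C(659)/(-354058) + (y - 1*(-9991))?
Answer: -11201767227/354058 ≈ -31638.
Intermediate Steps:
C(k) = k²
C(659)/(-354058) + (y - 1*(-9991)) = 659²/(-354058) + (-41628 - 1*(-9991)) = 434281*(-1/354058) + (-41628 + 9991) = -434281/354058 - 31637 = -11201767227/354058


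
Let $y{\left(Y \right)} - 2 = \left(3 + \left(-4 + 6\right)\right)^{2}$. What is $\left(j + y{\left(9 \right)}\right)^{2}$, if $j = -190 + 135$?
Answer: $784$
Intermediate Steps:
$j = -55$
$y{\left(Y \right)} = 27$ ($y{\left(Y \right)} = 2 + \left(3 + \left(-4 + 6\right)\right)^{2} = 2 + \left(3 + 2\right)^{2} = 2 + 5^{2} = 2 + 25 = 27$)
$\left(j + y{\left(9 \right)}\right)^{2} = \left(-55 + 27\right)^{2} = \left(-28\right)^{2} = 784$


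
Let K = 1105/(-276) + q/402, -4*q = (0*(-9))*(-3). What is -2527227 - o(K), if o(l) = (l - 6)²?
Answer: -192521667073/76176 ≈ -2.5273e+6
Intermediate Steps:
q = 0 (q = -0*(-9)*(-3)/4 = -0*(-3) = -¼*0 = 0)
K = -1105/276 (K = 1105/(-276) + 0/402 = 1105*(-1/276) + 0*(1/402) = -1105/276 + 0 = -1105/276 ≈ -4.0036)
o(l) = (-6 + l)²
-2527227 - o(K) = -2527227 - (-6 - 1105/276)² = -2527227 - (-2761/276)² = -2527227 - 1*7623121/76176 = -2527227 - 7623121/76176 = -192521667073/76176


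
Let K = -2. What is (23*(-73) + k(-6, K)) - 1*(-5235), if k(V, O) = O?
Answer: 3554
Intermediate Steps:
(23*(-73) + k(-6, K)) - 1*(-5235) = (23*(-73) - 2) - 1*(-5235) = (-1679 - 2) + 5235 = -1681 + 5235 = 3554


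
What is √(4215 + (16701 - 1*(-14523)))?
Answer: √35439 ≈ 188.25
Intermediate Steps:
√(4215 + (16701 - 1*(-14523))) = √(4215 + (16701 + 14523)) = √(4215 + 31224) = √35439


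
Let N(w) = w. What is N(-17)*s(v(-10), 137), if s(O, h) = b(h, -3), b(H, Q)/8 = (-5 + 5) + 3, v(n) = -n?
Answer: -408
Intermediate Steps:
b(H, Q) = 24 (b(H, Q) = 8*((-5 + 5) + 3) = 8*(0 + 3) = 8*3 = 24)
s(O, h) = 24
N(-17)*s(v(-10), 137) = -17*24 = -408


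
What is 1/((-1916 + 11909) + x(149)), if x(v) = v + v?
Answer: 1/10291 ≈ 9.7172e-5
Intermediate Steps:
x(v) = 2*v
1/((-1916 + 11909) + x(149)) = 1/((-1916 + 11909) + 2*149) = 1/(9993 + 298) = 1/10291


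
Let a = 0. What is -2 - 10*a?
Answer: -2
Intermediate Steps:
-2 - 10*a = -2 - 10*0 = -2 + 0 = -2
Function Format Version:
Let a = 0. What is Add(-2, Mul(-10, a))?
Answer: -2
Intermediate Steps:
Add(-2, Mul(-10, a)) = Add(-2, Mul(-10, 0)) = Add(-2, 0) = -2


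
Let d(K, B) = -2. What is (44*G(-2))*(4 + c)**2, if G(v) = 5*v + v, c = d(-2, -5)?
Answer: -2112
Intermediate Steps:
c = -2
G(v) = 6*v
(44*G(-2))*(4 + c)**2 = (44*(6*(-2)))*(4 - 2)**2 = (44*(-12))*2**2 = -528*4 = -2112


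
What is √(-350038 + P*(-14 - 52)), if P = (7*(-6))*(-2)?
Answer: I*√355582 ≈ 596.31*I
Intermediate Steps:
P = 84 (P = -42*(-2) = 84)
√(-350038 + P*(-14 - 52)) = √(-350038 + 84*(-14 - 52)) = √(-350038 + 84*(-66)) = √(-350038 - 5544) = √(-355582) = I*√355582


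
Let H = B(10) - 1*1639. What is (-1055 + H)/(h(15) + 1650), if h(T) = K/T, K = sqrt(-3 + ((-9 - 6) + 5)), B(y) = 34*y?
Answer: -873922500/612562513 + 35310*I*sqrt(13)/612562513 ≈ -1.4267 + 0.00020784*I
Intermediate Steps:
H = -1299 (H = 34*10 - 1*1639 = 340 - 1639 = -1299)
K = I*sqrt(13) (K = sqrt(-3 + (-15 + 5)) = sqrt(-3 - 10) = sqrt(-13) = I*sqrt(13) ≈ 3.6056*I)
h(T) = I*sqrt(13)/T (h(T) = (I*sqrt(13))/T = I*sqrt(13)/T)
(-1055 + H)/(h(15) + 1650) = (-1055 - 1299)/(I*sqrt(13)/15 + 1650) = -2354/(I*sqrt(13)*(1/15) + 1650) = -2354/(I*sqrt(13)/15 + 1650) = -2354/(1650 + I*sqrt(13)/15)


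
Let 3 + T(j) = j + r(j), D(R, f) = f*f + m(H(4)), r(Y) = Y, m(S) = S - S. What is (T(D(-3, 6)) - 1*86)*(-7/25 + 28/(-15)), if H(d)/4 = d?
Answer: 2737/75 ≈ 36.493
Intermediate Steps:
H(d) = 4*d
m(S) = 0
D(R, f) = f² (D(R, f) = f*f + 0 = f² + 0 = f²)
T(j) = -3 + 2*j (T(j) = -3 + (j + j) = -3 + 2*j)
(T(D(-3, 6)) - 1*86)*(-7/25 + 28/(-15)) = ((-3 + 2*6²) - 1*86)*(-7/25 + 28/(-15)) = ((-3 + 2*36) - 86)*(-7*1/25 + 28*(-1/15)) = ((-3 + 72) - 86)*(-7/25 - 28/15) = (69 - 86)*(-161/75) = -17*(-161/75) = 2737/75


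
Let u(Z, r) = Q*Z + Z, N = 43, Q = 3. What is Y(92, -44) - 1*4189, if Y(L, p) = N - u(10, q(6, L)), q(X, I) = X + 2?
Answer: -4186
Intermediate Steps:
q(X, I) = 2 + X
u(Z, r) = 4*Z (u(Z, r) = 3*Z + Z = 4*Z)
Y(L, p) = 3 (Y(L, p) = 43 - 4*10 = 43 - 1*40 = 43 - 40 = 3)
Y(92, -44) - 1*4189 = 3 - 1*4189 = 3 - 4189 = -4186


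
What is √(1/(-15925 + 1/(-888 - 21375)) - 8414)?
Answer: I*√264404460048302661863/177269138 ≈ 91.728*I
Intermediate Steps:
√(1/(-15925 + 1/(-888 - 21375)) - 8414) = √(1/(-15925 + 1/(-22263)) - 8414) = √(1/(-15925 - 1/22263) - 8414) = √(1/(-354538276/22263) - 8414) = √(-22263/354538276 - 8414) = √(-2983085076527/354538276) = I*√264404460048302661863/177269138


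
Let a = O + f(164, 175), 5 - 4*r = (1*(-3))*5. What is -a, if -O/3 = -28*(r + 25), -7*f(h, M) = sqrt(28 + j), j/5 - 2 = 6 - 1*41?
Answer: -2520 + I*sqrt(137)/7 ≈ -2520.0 + 1.6721*I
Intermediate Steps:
j = -165 (j = 10 + 5*(6 - 1*41) = 10 + 5*(6 - 41) = 10 + 5*(-35) = 10 - 175 = -165)
f(h, M) = -I*sqrt(137)/7 (f(h, M) = -sqrt(28 - 165)/7 = -I*sqrt(137)/7)
r = 5 (r = 5/4 - 1*(-3)*5/4 = 5/4 - (-3)*5/4 = 5/4 - 1/4*(-15) = 5/4 + 15/4 = 5)
O = 2520 (O = -(-84)*(5 + 25) = -(-84)*30 = -3*(-840) = 2520)
a = 2520 - I*sqrt(137)/7 ≈ 2520.0 - 1.6721*I
-a = -(2520 - I*sqrt(137)/7) = -2520 + I*sqrt(137)/7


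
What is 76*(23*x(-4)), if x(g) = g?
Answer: -6992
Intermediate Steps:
76*(23*x(-4)) = 76*(23*(-4)) = 76*(-92) = -6992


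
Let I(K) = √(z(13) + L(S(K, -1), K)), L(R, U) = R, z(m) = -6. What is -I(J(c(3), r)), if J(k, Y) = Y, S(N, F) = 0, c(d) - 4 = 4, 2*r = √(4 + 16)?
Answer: -I*√6 ≈ -2.4495*I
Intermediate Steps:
r = √5 (r = √(4 + 16)/2 = √20/2 = (2*√5)/2 = √5 ≈ 2.2361)
c(d) = 8 (c(d) = 4 + 4 = 8)
I(K) = I*√6 (I(K) = √(-6 + 0) = √(-6) = I*√6)
-I(J(c(3), r)) = -I*√6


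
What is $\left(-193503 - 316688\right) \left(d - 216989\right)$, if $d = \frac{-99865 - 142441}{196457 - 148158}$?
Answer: $\frac{5347104742127247}{48299} \approx 1.1071 \cdot 10^{11}$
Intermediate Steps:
$d = - \frac{242306}{48299} \approx -5.0168$
$\left(-193503 - 316688\right) \left(d - 216989\right) = \left(-193503 - 316688\right) \left(- \frac{242306}{48299} - 216989\right) = \left(-510191\right) \left(- \frac{10480594017}{48299}\right) = \frac{5347104742127247}{48299}$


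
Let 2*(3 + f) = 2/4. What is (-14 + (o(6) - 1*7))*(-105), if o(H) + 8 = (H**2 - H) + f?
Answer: 735/4 ≈ 183.75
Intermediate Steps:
f = -11/4 (f = -3 + (2/4)/2 = -3 + (2*(1/4))/2 = -3 + (1/2)*(1/2) = -3 + 1/4 = -11/4 ≈ -2.7500)
o(H) = -43/4 + H**2 - H (o(H) = -8 + ((H**2 - H) - 11/4) = -8 + (-11/4 + H**2 - H) = -43/4 + H**2 - H)
(-14 + (o(6) - 1*7))*(-105) = (-14 + ((-43/4 + 6**2 - 1*6) - 1*7))*(-105) = (-14 + ((-43/4 + 36 - 6) - 7))*(-105) = (-14 + (77/4 - 7))*(-105) = (-14 + 49/4)*(-105) = -7/4*(-105) = 735/4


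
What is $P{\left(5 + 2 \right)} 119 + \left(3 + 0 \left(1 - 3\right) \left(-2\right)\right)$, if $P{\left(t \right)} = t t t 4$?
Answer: $163271$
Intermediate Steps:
$P{\left(t \right)} = 4 t^{3}$ ($P{\left(t \right)} = t^{2} t 4 = t^{3} \cdot 4 = 4 t^{3}$)
$P{\left(5 + 2 \right)} 119 + \left(3 + 0 \left(1 - 3\right) \left(-2\right)\right) = 4 \left(5 + 2\right)^{3} \cdot 119 + \left(3 + 0 \left(1 - 3\right) \left(-2\right)\right) = 4 \cdot 7^{3} \cdot 119 + \left(3 + 0 \left(-2\right) \left(-2\right)\right) = 4 \cdot 343 \cdot 119 + \left(3 + 0 \left(-2\right)\right) = 1372 \cdot 119 + \left(3 + 0\right) = 163268 + 3 = 163271$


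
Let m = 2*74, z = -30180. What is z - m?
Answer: -30328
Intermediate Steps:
m = 148
z - m = -30180 - 1*148 = -30180 - 148 = -30328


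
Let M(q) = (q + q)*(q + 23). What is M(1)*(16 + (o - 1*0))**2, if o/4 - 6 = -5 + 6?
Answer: 92928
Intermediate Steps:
o = 28 (o = 24 + 4*(-5 + 6) = 24 + 4*1 = 24 + 4 = 28)
M(q) = 2*q*(23 + q) (M(q) = (2*q)*(23 + q) = 2*q*(23 + q))
M(1)*(16 + (o - 1*0))**2 = (2*1*(23 + 1))*(16 + (28 - 1*0))**2 = (2*1*24)*(16 + (28 + 0))**2 = 48*(16 + 28)**2 = 48*44**2 = 48*1936 = 92928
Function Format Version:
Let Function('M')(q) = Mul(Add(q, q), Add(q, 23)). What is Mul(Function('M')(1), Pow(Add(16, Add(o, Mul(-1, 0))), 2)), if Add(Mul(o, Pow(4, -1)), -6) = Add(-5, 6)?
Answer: 92928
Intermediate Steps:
o = 28 (o = Add(24, Mul(4, Add(-5, 6))) = Add(24, Mul(4, 1)) = Add(24, 4) = 28)
Function('M')(q) = Mul(2, q, Add(23, q)) (Function('M')(q) = Mul(Mul(2, q), Add(23, q)) = Mul(2, q, Add(23, q)))
Mul(Function('M')(1), Pow(Add(16, Add(o, Mul(-1, 0))), 2)) = Mul(Mul(2, 1, Add(23, 1)), Pow(Add(16, Add(28, Mul(-1, 0))), 2)) = Mul(Mul(2, 1, 24), Pow(Add(16, Add(28, 0)), 2)) = Mul(48, Pow(Add(16, 28), 2)) = Mul(48, Pow(44, 2)) = Mul(48, 1936) = 92928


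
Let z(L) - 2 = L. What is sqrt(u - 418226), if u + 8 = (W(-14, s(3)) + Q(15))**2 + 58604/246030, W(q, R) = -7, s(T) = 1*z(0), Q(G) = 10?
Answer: I*sqrt(6328865764765095)/123015 ≈ 646.7*I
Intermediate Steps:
z(L) = 2 + L
s(T) = 2 (s(T) = 1*(2 + 0) = 1*2 = 2)
u = 152317/123015 (u = -8 + ((-7 + 10)**2 + 58604/246030) = -8 + (3**2 + 58604*(1/246030)) = -8 + (9 + 29302/123015) = -8 + 1136437/123015 = 152317/123015 ≈ 1.2382)
sqrt(u - 418226) = sqrt(152317/123015 - 418226) = sqrt(-51447919073/123015) = I*sqrt(6328865764765095)/123015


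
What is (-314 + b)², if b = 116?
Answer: 39204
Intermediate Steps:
(-314 + b)² = (-314 + 116)² = (-198)² = 39204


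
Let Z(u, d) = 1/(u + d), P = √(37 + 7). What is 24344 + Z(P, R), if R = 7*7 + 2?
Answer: 62247659/2557 - 2*√11/2557 ≈ 24344.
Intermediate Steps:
P = 2*√11 (P = √44 = 2*√11 ≈ 6.6332)
R = 51 (R = 49 + 2 = 51)
Z(u, d) = 1/(d + u)
24344 + Z(P, R) = 24344 + 1/(51 + 2*√11)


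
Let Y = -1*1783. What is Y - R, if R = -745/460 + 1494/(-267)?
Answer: -14540127/8188 ≈ -1775.8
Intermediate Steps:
Y = -1783
R = -59077/8188 (R = -745*1/460 + 1494*(-1/267) = -149/92 - 498/89 = -59077/8188 ≈ -7.2151)
Y - R = -1783 - 1*(-59077/8188) = -1783 + 59077/8188 = -14540127/8188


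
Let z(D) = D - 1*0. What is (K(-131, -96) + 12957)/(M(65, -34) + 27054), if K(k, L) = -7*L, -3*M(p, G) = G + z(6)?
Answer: 40887/81190 ≈ 0.50360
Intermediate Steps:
z(D) = D (z(D) = D + 0 = D)
M(p, G) = -2 - G/3 (M(p, G) = -(G + 6)/3 = -(6 + G)/3 = -2 - G/3)
(K(-131, -96) + 12957)/(M(65, -34) + 27054) = (-7*(-96) + 12957)/((-2 - 1/3*(-34)) + 27054) = (672 + 12957)/((-2 + 34/3) + 27054) = 13629/(28/3 + 27054) = 13629/(81190/3) = 13629*(3/81190) = 40887/81190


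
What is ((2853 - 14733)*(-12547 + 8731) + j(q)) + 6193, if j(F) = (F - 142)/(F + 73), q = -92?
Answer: 861465421/19 ≈ 4.5340e+7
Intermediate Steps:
j(F) = (-142 + F)/(73 + F)
((2853 - 14733)*(-12547 + 8731) + j(q)) + 6193 = ((2853 - 14733)*(-12547 + 8731) + (-142 - 92)/(73 - 92)) + 6193 = (-11880*(-3816) - 234/(-19)) + 6193 = (45334080 - 1/19*(-234)) + 6193 = (45334080 + 234/19) + 6193 = 861347754/19 + 6193 = 861465421/19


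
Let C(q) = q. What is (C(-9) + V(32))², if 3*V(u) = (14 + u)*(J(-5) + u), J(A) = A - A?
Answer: 2088025/9 ≈ 2.3200e+5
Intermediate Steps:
J(A) = 0
V(u) = u*(14 + u)/3 (V(u) = ((14 + u)*(0 + u))/3 = ((14 + u)*u)/3 = (u*(14 + u))/3 = u*(14 + u)/3)
(C(-9) + V(32))² = (-9 + (⅓)*32*(14 + 32))² = (-9 + (⅓)*32*46)² = (-9 + 1472/3)² = (1445/3)² = 2088025/9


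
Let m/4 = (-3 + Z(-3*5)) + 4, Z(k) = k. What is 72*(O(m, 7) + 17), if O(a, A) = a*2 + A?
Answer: -6336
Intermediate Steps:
m = -56 (m = 4*((-3 - 3*5) + 4) = 4*((-3 - 15) + 4) = 4*(-18 + 4) = 4*(-14) = -56)
O(a, A) = A + 2*a (O(a, A) = 2*a + A = A + 2*a)
72*(O(m, 7) + 17) = 72*((7 + 2*(-56)) + 17) = 72*((7 - 112) + 17) = 72*(-105 + 17) = 72*(-88) = -6336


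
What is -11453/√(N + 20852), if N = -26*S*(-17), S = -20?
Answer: -881*√3003/462 ≈ -104.50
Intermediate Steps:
N = -8840 (N = -26*(-20)*(-17) = 520*(-17) = -8840)
-11453/√(N + 20852) = -11453/√(-8840 + 20852) = -11453*√3003/6006 = -881*√3003/462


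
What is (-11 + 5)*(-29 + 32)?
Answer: -18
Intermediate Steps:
(-11 + 5)*(-29 + 32) = -6*3 = -18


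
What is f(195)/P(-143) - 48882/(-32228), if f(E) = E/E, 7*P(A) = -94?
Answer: 546164/378679 ≈ 1.4423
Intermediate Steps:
P(A) = -94/7 (P(A) = (⅐)*(-94) = -94/7)
f(E) = 1
f(195)/P(-143) - 48882/(-32228) = 1/(-94/7) - 48882/(-32228) = 1*(-7/94) - 48882*(-1/32228) = -7/94 + 24441/16114 = 546164/378679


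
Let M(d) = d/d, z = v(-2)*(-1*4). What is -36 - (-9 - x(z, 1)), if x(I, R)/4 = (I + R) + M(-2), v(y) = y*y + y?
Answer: -51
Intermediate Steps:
v(y) = y + y² (v(y) = y² + y = y + y²)
z = -8 (z = (-2*(1 - 2))*(-1*4) = -2*(-1)*(-4) = 2*(-4) = -8)
M(d) = 1
x(I, R) = 4 + 4*I + 4*R (x(I, R) = 4*((I + R) + 1) = 4*(1 + I + R) = 4 + 4*I + 4*R)
-36 - (-9 - x(z, 1)) = -36 - (-9 - (4 + 4*(-8) + 4*1)) = -36 - (-9 - (4 - 32 + 4)) = -36 - (-9 - 1*(-24)) = -36 - (-9 + 24) = -36 - 1*15 = -36 - 15 = -51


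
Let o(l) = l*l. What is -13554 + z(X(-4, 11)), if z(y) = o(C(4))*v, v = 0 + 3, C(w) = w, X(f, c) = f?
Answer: -13506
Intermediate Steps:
o(l) = l²
v = 3
z(y) = 48 (z(y) = 4²*3 = 16*3 = 48)
-13554 + z(X(-4, 11)) = -13554 + 48 = -13506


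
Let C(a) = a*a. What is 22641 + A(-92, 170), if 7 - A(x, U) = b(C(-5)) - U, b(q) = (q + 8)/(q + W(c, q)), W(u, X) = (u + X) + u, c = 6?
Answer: 1414683/62 ≈ 22817.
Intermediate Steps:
C(a) = a²
W(u, X) = X + 2*u (W(u, X) = (X + u) + u = X + 2*u)
b(q) = (8 + q)/(12 + 2*q) (b(q) = (q + 8)/(q + (q + 2*6)) = (8 + q)/(q + (q + 12)) = (8 + q)/(q + (12 + q)) = (8 + q)/(12 + 2*q))
A(x, U) = 401/62 + U (A(x, U) = 7 - ((8 + (-5)²)/(2*(6 + (-5)²)) - U) = 7 - ((8 + 25)/(2*(6 + 25)) - U) = 7 - ((½)*33/31 - U) = 7 - ((½)*(1/31)*33 - U) = 7 - (33/62 - U) = 7 + (-33/62 + U) = 401/62 + U)
22641 + A(-92, 170) = 22641 + (401/62 + 170) = 22641 + 10941/62 = 1414683/62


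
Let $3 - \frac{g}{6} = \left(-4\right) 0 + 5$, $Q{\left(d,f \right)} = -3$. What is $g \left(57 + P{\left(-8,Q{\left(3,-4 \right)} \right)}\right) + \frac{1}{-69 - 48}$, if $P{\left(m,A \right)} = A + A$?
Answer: $- \frac{71605}{117} \approx -612.01$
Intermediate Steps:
$P{\left(m,A \right)} = 2 A$
$g = -12$ ($g = 18 - 6 \left(\left(-4\right) 0 + 5\right) = 18 - 6 \left(0 + 5\right) = 18 - 30 = -12$)
$g \left(57 + P{\left(-8,Q{\left(3,-4 \right)} \right)}\right) + \frac{1}{-69 - 48} = - 12 \left(57 + 2 \left(-3\right)\right) + \frac{1}{-69 - 48} = - 12 \left(57 - 6\right) + \frac{1}{-117} = \left(-12\right) 51 - \frac{1}{117} = -612 - \frac{1}{117} = - \frac{71605}{117}$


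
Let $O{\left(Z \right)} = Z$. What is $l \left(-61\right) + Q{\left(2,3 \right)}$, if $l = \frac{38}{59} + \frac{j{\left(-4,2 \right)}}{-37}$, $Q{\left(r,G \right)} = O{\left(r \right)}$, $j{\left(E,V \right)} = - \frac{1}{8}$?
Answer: $- \frac{654799}{17464} \approx -37.494$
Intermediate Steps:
$j{\left(E,V \right)} = - \frac{1}{8}$ ($j{\left(E,V \right)} = \left(-1\right) \frac{1}{8} = - \frac{1}{8}$)
$Q{\left(r,G \right)} = r$
$l = \frac{11307}{17464}$ ($l = \frac{38}{59} - \frac{1}{8 \left(-37\right)} = 38 \cdot \frac{1}{59} - - \frac{1}{296} = \frac{38}{59} + \frac{1}{296} = \frac{11307}{17464} \approx 0.64745$)
$l \left(-61\right) + Q{\left(2,3 \right)} = \frac{11307}{17464} \left(-61\right) + 2 = - \frac{689727}{17464} + 2 = - \frac{654799}{17464}$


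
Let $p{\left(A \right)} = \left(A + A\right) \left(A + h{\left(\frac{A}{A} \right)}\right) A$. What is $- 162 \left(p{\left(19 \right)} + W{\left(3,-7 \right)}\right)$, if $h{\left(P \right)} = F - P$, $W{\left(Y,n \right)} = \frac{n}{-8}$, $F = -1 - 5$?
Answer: $- \frac{5614839}{4} \approx -1.4037 \cdot 10^{6}$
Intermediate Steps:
$F = -6$
$W{\left(Y,n \right)} = - \frac{n}{8}$ ($W{\left(Y,n \right)} = n \left(- \frac{1}{8}\right) = - \frac{n}{8}$)
$h{\left(P \right)} = -6 - P$
$p{\left(A \right)} = 2 A^{2} \left(-7 + A\right)$ ($p{\left(A \right)} = \left(A + A\right) \left(A - \left(6 + \frac{A}{A}\right)\right) A = 2 A \left(A - 7\right) A = 2 A \left(-7 + A\right) A = 2 A^{2} \left(-7 + A\right)$)
$- 162 \left(p{\left(19 \right)} + W{\left(3,-7 \right)}\right) = - 162 \left(2 \cdot 19^{2} \left(-7 + 19\right) - - \frac{7}{8}\right) = - 162 \left(2 \cdot 361 \cdot 12 + \frac{7}{8}\right) = - 162 \left(8664 + \frac{7}{8}\right) = \left(-162\right) \frac{69319}{8} = - \frac{5614839}{4}$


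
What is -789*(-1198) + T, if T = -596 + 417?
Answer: 945043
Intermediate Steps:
T = -179
-789*(-1198) + T = -789*(-1198) - 179 = 945222 - 179 = 945043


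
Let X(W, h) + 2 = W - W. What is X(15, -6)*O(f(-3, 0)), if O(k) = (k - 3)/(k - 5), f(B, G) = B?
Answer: -3/2 ≈ -1.5000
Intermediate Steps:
X(W, h) = -2 (X(W, h) = -2 + (W - W) = -2 + 0 = -2)
O(k) = (-3 + k)/(-5 + k)
X(15, -6)*O(f(-3, 0)) = -2*(-3 - 3)/(-5 - 3) = -2*(-6)/(-8) = -(-1)*(-6)/4 = -2*¾ = -3/2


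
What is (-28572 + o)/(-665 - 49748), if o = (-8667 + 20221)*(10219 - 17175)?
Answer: 80398196/50413 ≈ 1594.8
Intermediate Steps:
o = -80369624 (o = 11554*(-6956) = -80369624)
(-28572 + o)/(-665 - 49748) = (-28572 - 80369624)/(-665 - 49748) = -80398196/(-50413) = -80398196*(-1/50413) = 80398196/50413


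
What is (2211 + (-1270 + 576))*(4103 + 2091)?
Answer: 9396298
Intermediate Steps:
(2211 + (-1270 + 576))*(4103 + 2091) = (2211 - 694)*6194 = 1517*6194 = 9396298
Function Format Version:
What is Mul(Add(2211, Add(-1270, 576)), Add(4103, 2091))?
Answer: 9396298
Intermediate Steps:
Mul(Add(2211, Add(-1270, 576)), Add(4103, 2091)) = Mul(Add(2211, -694), 6194) = Mul(1517, 6194) = 9396298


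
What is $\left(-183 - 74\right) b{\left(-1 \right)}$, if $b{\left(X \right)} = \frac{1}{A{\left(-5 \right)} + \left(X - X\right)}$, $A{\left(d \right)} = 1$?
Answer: $-257$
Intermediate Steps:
$b{\left(X \right)} = 1$ ($b{\left(X \right)} = \frac{1}{1 + \left(X - X\right)} = \frac{1}{1 + 0} = 1^{-1} = 1$)
$\left(-183 - 74\right) b{\left(-1 \right)} = \left(-183 - 74\right) 1 = \left(-257\right) 1 = -257$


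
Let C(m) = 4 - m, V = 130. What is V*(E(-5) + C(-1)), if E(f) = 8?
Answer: 1690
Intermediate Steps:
V*(E(-5) + C(-1)) = 130*(8 + (4 - 1*(-1))) = 130*(8 + (4 + 1)) = 130*(8 + 5) = 130*13 = 1690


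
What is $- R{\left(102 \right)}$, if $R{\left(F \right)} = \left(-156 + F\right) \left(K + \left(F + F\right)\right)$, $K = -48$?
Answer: $8424$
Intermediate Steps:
$R{\left(F \right)} = \left(-156 + F\right) \left(-48 + 2 F\right)$ ($R{\left(F \right)} = \left(-156 + F\right) \left(-48 + \left(F + F\right)\right) = \left(-156 + F\right) \left(-48 + 2 F\right)$)
$- R{\left(102 \right)} = - (7488 - 36720 + 2 \cdot 102^{2}) = - (7488 - 36720 + 2 \cdot 10404) = - (7488 - 36720 + 20808) = \left(-1\right) \left(-8424\right) = 8424$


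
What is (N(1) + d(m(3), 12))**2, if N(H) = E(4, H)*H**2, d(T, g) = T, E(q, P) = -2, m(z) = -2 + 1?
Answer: 9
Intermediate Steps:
m(z) = -1
N(H) = -2*H**2
(N(1) + d(m(3), 12))**2 = (-2*1**2 - 1)**2 = (-2*1 - 1)**2 = (-2 - 1)**2 = (-3)**2 = 9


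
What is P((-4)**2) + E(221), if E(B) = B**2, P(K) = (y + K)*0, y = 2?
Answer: 48841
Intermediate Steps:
P(K) = 0 (P(K) = (2 + K)*0 = 0)
P((-4)**2) + E(221) = 0 + 221**2 = 0 + 48841 = 48841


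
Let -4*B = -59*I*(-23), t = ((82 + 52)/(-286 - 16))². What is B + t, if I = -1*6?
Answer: 92831849/45602 ≈ 2035.7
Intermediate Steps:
I = -6
t = 4489/22801 (t = (134/(-302))² = (134*(-1/302))² = (-67/151)² = 4489/22801 ≈ 0.19688)
B = 4071/2 (B = -(-59*(-6))*(-23)/4 = -177*(-23)/2 = -¼*(-8142) = 4071/2 ≈ 2035.5)
B + t = 4071/2 + 4489/22801 = 92831849/45602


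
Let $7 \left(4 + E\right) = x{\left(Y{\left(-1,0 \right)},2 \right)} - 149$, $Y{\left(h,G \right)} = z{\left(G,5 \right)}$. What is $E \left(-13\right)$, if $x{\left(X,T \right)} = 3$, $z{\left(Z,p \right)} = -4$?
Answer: $\frac{2262}{7} \approx 323.14$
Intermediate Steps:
$Y{\left(h,G \right)} = -4$
$E = - \frac{174}{7}$ ($E = -4 + \frac{3 - 149}{7} = -4 + \frac{1}{7} \left(-146\right) = -4 - \frac{146}{7} = - \frac{174}{7} \approx -24.857$)
$E \left(-13\right) = \left(- \frac{174}{7}\right) \left(-13\right) = \frac{2262}{7}$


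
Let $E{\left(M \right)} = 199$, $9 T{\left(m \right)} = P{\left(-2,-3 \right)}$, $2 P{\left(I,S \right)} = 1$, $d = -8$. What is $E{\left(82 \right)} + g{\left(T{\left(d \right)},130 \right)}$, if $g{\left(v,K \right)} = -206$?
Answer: $-7$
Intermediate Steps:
$P{\left(I,S \right)} = \frac{1}{2}$ ($P{\left(I,S \right)} = \frac{1}{2} \cdot 1 = \frac{1}{2}$)
$T{\left(m \right)} = \frac{1}{18}$ ($T{\left(m \right)} = \frac{1}{9} \cdot \frac{1}{2} = \frac{1}{18}$)
$E{\left(82 \right)} + g{\left(T{\left(d \right)},130 \right)} = 199 - 206 = -7$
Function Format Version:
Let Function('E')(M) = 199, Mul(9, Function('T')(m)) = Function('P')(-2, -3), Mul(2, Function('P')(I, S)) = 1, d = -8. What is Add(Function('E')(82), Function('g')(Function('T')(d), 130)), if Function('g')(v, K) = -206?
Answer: -7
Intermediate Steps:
Function('P')(I, S) = Rational(1, 2) (Function('P')(I, S) = Mul(Rational(1, 2), 1) = Rational(1, 2))
Function('T')(m) = Rational(1, 18) (Function('T')(m) = Mul(Rational(1, 9), Rational(1, 2)) = Rational(1, 18))
Add(Function('E')(82), Function('g')(Function('T')(d), 130)) = Add(199, -206) = -7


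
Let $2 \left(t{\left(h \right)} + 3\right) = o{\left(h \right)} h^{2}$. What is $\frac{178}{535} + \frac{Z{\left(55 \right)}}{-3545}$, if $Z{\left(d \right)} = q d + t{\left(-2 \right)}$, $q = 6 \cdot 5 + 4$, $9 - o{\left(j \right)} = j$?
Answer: $- \frac{75921}{379315} \approx -0.20015$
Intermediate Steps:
$o{\left(j \right)} = 9 - j$
$t{\left(h \right)} = -3 + \frac{h^{2} \left(9 - h\right)}{2}$ ($t{\left(h \right)} = -3 + \frac{\left(9 - h\right) h^{2}}{2} = -3 + \frac{h^{2} \left(9 - h\right)}{2}$)
$q = 34$ ($q = 30 + 4 = 34$)
$Z{\left(d \right)} = 19 + 34 d$ ($Z{\left(d \right)} = 34 d - \left(3 - \frac{\left(-2\right)^{2} \left(9 - -2\right)}{2}\right) = 34 d - \left(3 - 2 \left(9 + 2\right)\right) = 34 d - \left(3 - 22\right) = 34 d + \left(-3 + 22\right) = 34 d + 19 = 19 + 34 d$)
$\frac{178}{535} + \frac{Z{\left(55 \right)}}{-3545} = \frac{178}{535} + \frac{19 + 34 \cdot 55}{-3545} = 178 \cdot \frac{1}{535} + \left(19 + 1870\right) \left(- \frac{1}{3545}\right) = \frac{178}{535} + 1889 \left(- \frac{1}{3545}\right) = \frac{178}{535} - \frac{1889}{3545} = - \frac{75921}{379315}$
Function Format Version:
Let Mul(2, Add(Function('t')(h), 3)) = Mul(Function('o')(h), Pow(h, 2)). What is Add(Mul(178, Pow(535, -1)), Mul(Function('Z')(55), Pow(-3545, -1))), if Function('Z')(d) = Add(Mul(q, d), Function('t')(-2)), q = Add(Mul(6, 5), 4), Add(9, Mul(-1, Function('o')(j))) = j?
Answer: Rational(-75921, 379315) ≈ -0.20015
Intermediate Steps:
Function('o')(j) = Add(9, Mul(-1, j))
Function('t')(h) = Add(-3, Mul(Rational(1, 2), Pow(h, 2), Add(9, Mul(-1, h)))) (Function('t')(h) = Add(-3, Mul(Rational(1, 2), Mul(Add(9, Mul(-1, h)), Pow(h, 2)))) = Add(-3, Mul(Rational(1, 2), Mul(Pow(h, 2), Add(9, Mul(-1, h))))) = Add(-3, Mul(Rational(1, 2), Pow(h, 2), Add(9, Mul(-1, h)))))
q = 34 (q = Add(30, 4) = 34)
Function('Z')(d) = Add(19, Mul(34, d)) (Function('Z')(d) = Add(Mul(34, d), Add(-3, Mul(Rational(1, 2), Pow(-2, 2), Add(9, Mul(-1, -2))))) = Add(Mul(34, d), Add(-3, Mul(Rational(1, 2), 4, Add(9, 2)))) = Add(Mul(34, d), Add(-3, Mul(Rational(1, 2), 4, 11))) = Add(Mul(34, d), Add(-3, 22)) = Add(Mul(34, d), 19) = Add(19, Mul(34, d)))
Add(Mul(178, Pow(535, -1)), Mul(Function('Z')(55), Pow(-3545, -1))) = Add(Mul(178, Pow(535, -1)), Mul(Add(19, Mul(34, 55)), Pow(-3545, -1))) = Add(Mul(178, Rational(1, 535)), Mul(Add(19, 1870), Rational(-1, 3545))) = Add(Rational(178, 535), Mul(1889, Rational(-1, 3545))) = Add(Rational(178, 535), Rational(-1889, 3545)) = Rational(-75921, 379315)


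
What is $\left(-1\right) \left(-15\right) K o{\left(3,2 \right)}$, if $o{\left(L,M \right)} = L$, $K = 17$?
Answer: $765$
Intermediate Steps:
$\left(-1\right) \left(-15\right) K o{\left(3,2 \right)} = \left(-1\right) \left(-15\right) 17 \cdot 3 = 15 \cdot 17 \cdot 3 = 255 \cdot 3 = 765$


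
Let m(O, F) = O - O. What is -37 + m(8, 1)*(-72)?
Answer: -37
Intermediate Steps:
m(O, F) = 0
-37 + m(8, 1)*(-72) = -37 + 0*(-72) = -37 + 0 = -37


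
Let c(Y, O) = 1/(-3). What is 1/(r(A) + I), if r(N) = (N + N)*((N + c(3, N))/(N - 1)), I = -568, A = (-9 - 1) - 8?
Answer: -19/11452 ≈ -0.0016591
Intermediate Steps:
c(Y, O) = -⅓
A = -18 (A = -10 - 8 = -18)
r(N) = 2*N*(-⅓ + N)/(-1 + N) (r(N) = (N + N)*((N - ⅓)/(N - 1)) = (2*N)*((-⅓ + N)/(-1 + N)) = 2*N*(-⅓ + N)/(-1 + N))
1/(r(A) + I) = 1/((⅔)*(-18)*(-1 + 3*(-18))/(-1 - 18) - 568) = 1/((⅔)*(-18)*(-1 - 54)/(-19) - 568) = 1/((⅔)*(-18)*(-1/19)*(-55) - 568) = 1/(-660/19 - 568) = 1/(-11452/19) = -19/11452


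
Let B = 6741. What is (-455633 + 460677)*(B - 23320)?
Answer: -83624476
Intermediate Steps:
(-455633 + 460677)*(B - 23320) = (-455633 + 460677)*(6741 - 23320) = 5044*(-16579) = -83624476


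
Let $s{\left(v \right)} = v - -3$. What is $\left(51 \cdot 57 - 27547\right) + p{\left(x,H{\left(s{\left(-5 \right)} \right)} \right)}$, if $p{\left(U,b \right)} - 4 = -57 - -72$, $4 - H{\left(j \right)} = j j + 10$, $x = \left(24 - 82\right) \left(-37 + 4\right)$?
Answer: $-24621$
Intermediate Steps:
$s{\left(v \right)} = 3 + v$ ($s{\left(v \right)} = v + 3 = 3 + v$)
$x = 1914$ ($x = \left(-58\right) \left(-33\right) = 1914$)
$H{\left(j \right)} = -6 - j^{2}$ ($H{\left(j \right)} = 4 - \left(j j + 10\right) = 4 - \left(j^{2} + 10\right) = 4 - \left(10 + j^{2}\right) = -6 - j^{2}$)
$p{\left(U,b \right)} = 19$ ($p{\left(U,b \right)} = 4 - -15 = 4 + \left(-57 + 72\right) = 4 + 15 = 19$)
$\left(51 \cdot 57 - 27547\right) + p{\left(x,H{\left(s{\left(-5 \right)} \right)} \right)} = \left(51 \cdot 57 - 27547\right) + 19 = \left(2907 - 27547\right) + 19 = -24640 + 19 = -24621$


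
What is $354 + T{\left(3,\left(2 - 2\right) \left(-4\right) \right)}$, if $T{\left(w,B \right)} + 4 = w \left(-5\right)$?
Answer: $335$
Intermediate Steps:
$T{\left(w,B \right)} = -4 - 5 w$ ($T{\left(w,B \right)} = -4 + w \left(-5\right) = -4 - 5 w$)
$354 + T{\left(3,\left(2 - 2\right) \left(-4\right) \right)} = 354 - 19 = 335$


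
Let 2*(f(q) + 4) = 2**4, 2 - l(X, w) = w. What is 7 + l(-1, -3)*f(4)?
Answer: 27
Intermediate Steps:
l(X, w) = 2 - w
f(q) = 4 (f(q) = -4 + (1/2)*2**4 = -4 + (1/2)*16 = -4 + 8 = 4)
7 + l(-1, -3)*f(4) = 7 + (2 - 1*(-3))*4 = 7 + (2 + 3)*4 = 7 + 5*4 = 7 + 20 = 27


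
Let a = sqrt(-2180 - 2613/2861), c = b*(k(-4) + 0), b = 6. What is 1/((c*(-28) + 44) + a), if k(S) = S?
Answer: 2048476/1472948409 - I*sqrt(17851475573)/1472948409 ≈ 0.0013907 - 9.0709e-5*I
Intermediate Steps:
c = -24 (c = 6*(-4 + 0) = 6*(-4) = -24)
a = I*sqrt(17851475573)/2861 (a = sqrt(-2180 - 2613*1/2861) = sqrt(-2180 - 2613/2861) = sqrt(-6239593/2861) = I*sqrt(17851475573)/2861 ≈ 46.7*I)
1/((c*(-28) + 44) + a) = 1/((-24*(-28) + 44) + I*sqrt(17851475573)/2861) = 1/((672 + 44) + I*sqrt(17851475573)/2861) = 1/(716 + I*sqrt(17851475573)/2861)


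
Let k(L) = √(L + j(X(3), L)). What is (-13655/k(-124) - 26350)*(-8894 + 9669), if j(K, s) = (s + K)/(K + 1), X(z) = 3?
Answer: -20421250 + 21165250*I*√617/617 ≈ -2.0421e+7 + 8.5208e+5*I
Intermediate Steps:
j(K, s) = (K + s)/(1 + K)
k(L) = √(¾ + 5*L/4) (k(L) = √(L + (3 + L)/(1 + 3)) = √(L + (3 + L)/4) = √(L + (¾ + L/4)) = √(¾ + 5*L/4))
(-13655/k(-124) - 26350)*(-8894 + 9669) = (-13655*2/√(3 + 5*(-124)) - 26350)*(-8894 + 9669) = (-13655*2/√(3 - 620) - 26350)*775 = (-13655*(-2*I*√617/617) - 26350)*775 = (-(-27310)*I*√617/617 - 26350)*775 = (27310*I*√617/617 - 26350)*775 = (-26350 + 27310*I*√617/617)*775 = -20421250 + 21165250*I*√617/617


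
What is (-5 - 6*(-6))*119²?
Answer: 438991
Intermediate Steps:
(-5 - 6*(-6))*119² = (-5 + 36)*14161 = 31*14161 = 438991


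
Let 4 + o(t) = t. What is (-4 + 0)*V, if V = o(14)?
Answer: -40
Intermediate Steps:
o(t) = -4 + t
V = 10 (V = -4 + 14 = 10)
(-4 + 0)*V = (-4 + 0)*10 = -4*10 = -40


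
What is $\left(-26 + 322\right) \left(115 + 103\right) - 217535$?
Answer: $-153007$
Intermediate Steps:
$\left(-26 + 322\right) \left(115 + 103\right) - 217535 = 296 \cdot 218 - 217535 = 64528 - 217535 = -153007$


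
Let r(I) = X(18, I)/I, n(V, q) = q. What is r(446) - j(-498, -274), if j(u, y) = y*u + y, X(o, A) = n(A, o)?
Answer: -30367685/223 ≈ -1.3618e+5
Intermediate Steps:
X(o, A) = o
j(u, y) = y + u*y (j(u, y) = u*y + y = y + u*y)
r(I) = 18/I
r(446) - j(-498, -274) = 18/446 - (-274)*(1 - 498) = 18*(1/446) - (-274)*(-497) = 9/223 - 1*136178 = 9/223 - 136178 = -30367685/223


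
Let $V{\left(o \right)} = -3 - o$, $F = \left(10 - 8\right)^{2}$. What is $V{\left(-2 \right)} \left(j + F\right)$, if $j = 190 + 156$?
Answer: $-350$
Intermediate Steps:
$j = 346$
$F = 4$ ($F = 2^{2} = 4$)
$V{\left(-2 \right)} \left(j + F\right) = \left(-3 - -2\right) \left(346 + 4\right) = \left(-3 + 2\right) 350 = \left(-1\right) 350 = -350$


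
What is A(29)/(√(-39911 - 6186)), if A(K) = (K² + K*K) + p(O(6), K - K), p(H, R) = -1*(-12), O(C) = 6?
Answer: -1694*I*√46097/46097 ≈ -7.89*I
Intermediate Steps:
p(H, R) = 12
A(K) = 12 + 2*K² (A(K) = (K² + K*K) + 12 = (K² + K²) + 12 = 2*K² + 12 = 12 + 2*K²)
A(29)/(√(-39911 - 6186)) = (12 + 2*29²)/(√(-39911 - 6186)) = (12 + 2*841)/(√(-46097)) = (12 + 1682)/((I*√46097)) = 1694*(-I*√46097/46097) = -1694*I*√46097/46097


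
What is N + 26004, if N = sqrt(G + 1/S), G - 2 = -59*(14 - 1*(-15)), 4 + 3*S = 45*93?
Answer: 26004 + I*sqrt(29874608006)/4181 ≈ 26004.0 + 41.34*I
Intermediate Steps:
S = 4181/3 (S = -4/3 + (45*93)/3 = -4/3 + (1/3)*4185 = -4/3 + 1395 = 4181/3 ≈ 1393.7)
G = -1709 (G = 2 - 59*(14 - 1*(-15)) = 2 - 59*(14 + 15) = 2 - 59*29 = 2 - 1711 = -1709)
N = I*sqrt(29874608006)/4181 (N = sqrt(-1709 + 1/(4181/3)) = sqrt(-1709 + 3/4181) = sqrt(-7145326/4181) = I*sqrt(29874608006)/4181 ≈ 41.34*I)
N + 26004 = I*sqrt(29874608006)/4181 + 26004 = 26004 + I*sqrt(29874608006)/4181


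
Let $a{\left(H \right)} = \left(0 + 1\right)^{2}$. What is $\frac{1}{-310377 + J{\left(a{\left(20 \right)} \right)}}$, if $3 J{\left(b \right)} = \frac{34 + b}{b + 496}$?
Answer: $- \frac{213}{66110296} \approx -3.2219 \cdot 10^{-6}$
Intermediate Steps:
$a{\left(H \right)} = 1$ ($a{\left(H \right)} = 1^{2} = 1$)
$J{\left(b \right)} = \frac{34 + b}{3 \left(496 + b\right)}$ ($J{\left(b \right)} = \frac{\left(34 + b\right) \frac{1}{b + 496}}{3} = \frac{\left(34 + b\right) \frac{1}{496 + b}}{3} = \frac{\frac{1}{496 + b} \left(34 + b\right)}{3} = \frac{34 + b}{3 \left(496 + b\right)}$)
$\frac{1}{-310377 + J{\left(a{\left(20 \right)} \right)}} = \frac{1}{-310377 + \frac{34 + 1}{3 \left(496 + 1\right)}} = \frac{1}{-310377 + \frac{1}{3} \cdot \frac{1}{497} \cdot 35} = \frac{1}{-310377 + \frac{5}{213}} = \frac{1}{- \frac{66110296}{213}} = - \frac{213}{66110296}$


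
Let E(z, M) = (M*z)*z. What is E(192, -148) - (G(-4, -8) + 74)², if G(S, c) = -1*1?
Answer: -5461201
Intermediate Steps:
E(z, M) = M*z²
G(S, c) = -1
E(192, -148) - (G(-4, -8) + 74)² = -148*192² - (-1 + 74)² = -148*36864 - 1*73² = -5455872 - 1*5329 = -5455872 - 5329 = -5461201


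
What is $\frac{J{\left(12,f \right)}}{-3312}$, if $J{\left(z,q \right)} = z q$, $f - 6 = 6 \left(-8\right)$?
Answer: $\frac{7}{46} \approx 0.15217$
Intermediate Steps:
$f = -42$ ($f = 6 + 6 \left(-8\right) = 6 - 48 = -42$)
$J{\left(z,q \right)} = q z$
$\frac{J{\left(12,f \right)}}{-3312} = \frac{\left(-42\right) 12}{-3312} = \left(-504\right) \left(- \frac{1}{3312}\right) = \frac{7}{46}$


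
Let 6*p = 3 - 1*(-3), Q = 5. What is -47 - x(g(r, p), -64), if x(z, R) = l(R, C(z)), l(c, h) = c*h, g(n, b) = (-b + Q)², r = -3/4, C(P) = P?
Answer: 977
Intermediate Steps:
r = -¾ (r = -3*¼ = -¾ ≈ -0.75000)
p = 1 (p = (3 - 1*(-3))/6 = (3 + 3)/6 = (⅙)*6 = 1)
g(n, b) = (5 - b)² (g(n, b) = (-b + 5)² = (5 - b)²)
x(z, R) = R*z
-47 - x(g(r, p), -64) = -47 - (-64)*(-5 + 1)² = -47 - (-64)*(-4)² = -47 - (-64)*16 = -47 - 1*(-1024) = -47 + 1024 = 977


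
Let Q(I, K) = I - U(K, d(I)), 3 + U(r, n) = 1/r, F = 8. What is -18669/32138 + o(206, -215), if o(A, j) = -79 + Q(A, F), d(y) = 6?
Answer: 16621015/128552 ≈ 129.29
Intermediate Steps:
U(r, n) = -3 + 1/r
Q(I, K) = 3 + I - 1/K (Q(I, K) = I - (-3 + 1/K) = I + (3 - 1/K) = 3 + I - 1/K)
o(A, j) = -609/8 + A (o(A, j) = -79 + (3 + A - 1/8) = -79 + (3 + A - 1*⅛) = -79 + (3 + A - ⅛) = -79 + (23/8 + A) = -609/8 + A)
-18669/32138 + o(206, -215) = -18669/32138 + (-609/8 + 206) = -18669*1/32138 + 1039/8 = -18669/32138 + 1039/8 = 16621015/128552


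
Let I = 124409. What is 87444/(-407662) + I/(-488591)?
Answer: -46720586581/99589992121 ≈ -0.46913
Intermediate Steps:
87444/(-407662) + I/(-488591) = 87444/(-407662) + 124409/(-488591) = 87444*(-1/407662) + 124409*(-1/488591) = -43722/203831 - 124409/488591 = -46720586581/99589992121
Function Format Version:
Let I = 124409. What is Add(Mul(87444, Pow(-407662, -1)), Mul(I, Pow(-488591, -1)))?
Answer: Rational(-46720586581, 99589992121) ≈ -0.46913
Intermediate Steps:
Add(Mul(87444, Pow(-407662, -1)), Mul(I, Pow(-488591, -1))) = Add(Mul(87444, Pow(-407662, -1)), Mul(124409, Pow(-488591, -1))) = Add(Mul(87444, Rational(-1, 407662)), Mul(124409, Rational(-1, 488591))) = Add(Rational(-43722, 203831), Rational(-124409, 488591)) = Rational(-46720586581, 99589992121)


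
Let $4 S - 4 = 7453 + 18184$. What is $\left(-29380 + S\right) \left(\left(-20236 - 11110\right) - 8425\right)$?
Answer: $\frac{3654119709}{4} \approx 9.1353 \cdot 10^{8}$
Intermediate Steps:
$S = \frac{25641}{4}$ ($S = 1 + \frac{7453 + 18184}{4} = 1 + \frac{1}{4} \cdot 25637 = 1 + \frac{25637}{4} = \frac{25641}{4} \approx 6410.3$)
$\left(-29380 + S\right) \left(\left(-20236 - 11110\right) - 8425\right) = \left(-29380 + \frac{25641}{4}\right) \left(\left(-20236 - 11110\right) - 8425\right) = - \frac{91879 \left(\left(-20236 - 11110\right) - 8425\right)}{4} = - \frac{91879 \left(-31346 - 8425\right)}{4} = \left(- \frac{91879}{4}\right) \left(-39771\right) = \frac{3654119709}{4}$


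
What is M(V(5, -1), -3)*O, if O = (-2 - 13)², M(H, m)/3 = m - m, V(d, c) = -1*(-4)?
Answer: 0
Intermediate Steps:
V(d, c) = 4
M(H, m) = 0 (M(H, m) = 3*(m - m) = 3*0 = 0)
O = 225 (O = (-15)² = 225)
M(V(5, -1), -3)*O = 0*225 = 0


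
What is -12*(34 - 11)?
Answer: -276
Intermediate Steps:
-12*(34 - 11) = -12*23 = -276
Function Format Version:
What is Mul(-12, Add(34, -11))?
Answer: -276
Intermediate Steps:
Mul(-12, Add(34, -11)) = Mul(-12, 23) = -276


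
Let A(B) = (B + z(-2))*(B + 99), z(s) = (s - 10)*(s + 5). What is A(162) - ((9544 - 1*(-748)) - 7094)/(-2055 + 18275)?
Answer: 266703861/8110 ≈ 32886.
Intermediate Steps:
z(s) = (-10 + s)*(5 + s)
A(B) = (-36 + B)*(99 + B) (A(B) = (B + (-50 + (-2)² - 5*(-2)))*(B + 99) = (B + (-50 + 4 + 10))*(99 + B) = (B - 36)*(99 + B) = (-36 + B)*(99 + B))
A(162) - ((9544 - 1*(-748)) - 7094)/(-2055 + 18275) = (-3564 + 162² + 63*162) - ((9544 - 1*(-748)) - 7094)/(-2055 + 18275) = (-3564 + 26244 + 10206) - ((9544 + 748) - 7094)/16220 = 32886 - (10292 - 7094)/16220 = 32886 - 3198/16220 = 32886 - 1*1599/8110 = 32886 - 1599/8110 = 266703861/8110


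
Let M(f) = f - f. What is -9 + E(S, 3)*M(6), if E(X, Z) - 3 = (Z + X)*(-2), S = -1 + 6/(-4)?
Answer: -9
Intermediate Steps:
S = -5/2 (S = -1 + 6*(-¼) = -1 - 3/2 = -5/2 ≈ -2.5000)
M(f) = 0
E(X, Z) = 3 - 2*X - 2*Z (E(X, Z) = 3 + (Z + X)*(-2) = 3 + (X + Z)*(-2) = 3 + (-2*X - 2*Z) = 3 - 2*X - 2*Z)
-9 + E(S, 3)*M(6) = -9 + (3 - 2*(-5/2) - 2*3)*0 = -9 + (3 + 5 - 6)*0 = -9 + 2*0 = -9 + 0 = -9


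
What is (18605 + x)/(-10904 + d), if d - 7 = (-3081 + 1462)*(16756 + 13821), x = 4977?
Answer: -11791/24757530 ≈ -0.00047626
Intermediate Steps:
d = -49504156 (d = 7 + (-3081 + 1462)*(16756 + 13821) = 7 - 1619*30577 = 7 - 49504163 = -49504156)
(18605 + x)/(-10904 + d) = (18605 + 4977)/(-10904 - 49504156) = 23582/(-49515060) = 23582*(-1/49515060) = -11791/24757530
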